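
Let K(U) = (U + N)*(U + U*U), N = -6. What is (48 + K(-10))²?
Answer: 1937664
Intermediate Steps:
K(U) = (-6 + U)*(U + U²) (K(U) = (U - 6)*(U + U*U) = (-6 + U)*(U + U²))
(48 + K(-10))² = (48 - 10*(-6 + (-10)² - 5*(-10)))² = (48 - 10*(-6 + 100 + 50))² = (48 - 10*144)² = (48 - 1440)² = (-1392)² = 1937664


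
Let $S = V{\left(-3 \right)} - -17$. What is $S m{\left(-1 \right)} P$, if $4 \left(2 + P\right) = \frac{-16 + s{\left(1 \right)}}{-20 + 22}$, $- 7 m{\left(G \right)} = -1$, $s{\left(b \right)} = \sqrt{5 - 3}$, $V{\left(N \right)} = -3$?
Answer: $-8 + \frac{\sqrt{2}}{4} \approx -7.6464$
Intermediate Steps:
$s{\left(b \right)} = \sqrt{2}$
$m{\left(G \right)} = \frac{1}{7}$ ($m{\left(G \right)} = \left(- \frac{1}{7}\right) \left(-1\right) = \frac{1}{7}$)
$P = -4 + \frac{\sqrt{2}}{8}$ ($P = -2 + \frac{\left(-16 + \sqrt{2}\right) \frac{1}{-20 + 22}}{4} = -2 + \frac{\left(-16 + \sqrt{2}\right) \frac{1}{2}}{4} = -2 + \frac{-8 + \frac{\sqrt{2}}{2}}{4} = -2 - \left(2 - \frac{\sqrt{2}}{8}\right) = -4 + \frac{\sqrt{2}}{8} \approx -3.8232$)
$S = 14$ ($S = -3 - -17 = -3 + 17 = 14$)
$S m{\left(-1 \right)} P = 14 \cdot \frac{1}{7} \left(-4 + \frac{\sqrt{2}}{8}\right) = 2 \left(-4 + \frac{\sqrt{2}}{8}\right) = -8 + \frac{\sqrt{2}}{4}$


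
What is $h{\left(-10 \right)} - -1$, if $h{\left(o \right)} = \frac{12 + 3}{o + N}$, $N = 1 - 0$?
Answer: $- \frac{2}{3} \approx -0.66667$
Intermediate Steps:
$N = 1$ ($N = 1 + 0 = 1$)
$h{\left(o \right)} = \frac{15}{1 + o}$ ($h{\left(o \right)} = \frac{12 + 3}{o + 1} = \frac{15}{1 + o}$)
$h{\left(-10 \right)} - -1 = \frac{15}{1 - 10} - -1 = \frac{15}{-9} + 1 = 15 \left(- \frac{1}{9}\right) + 1 = - \frac{5}{3} + 1 = - \frac{2}{3}$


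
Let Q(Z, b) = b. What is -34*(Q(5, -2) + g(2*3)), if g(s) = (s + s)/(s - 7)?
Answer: 476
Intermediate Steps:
g(s) = 2*s/(-7 + s) (g(s) = (2*s)/(-7 + s) = 2*s/(-7 + s))
-34*(Q(5, -2) + g(2*3)) = -34*(-2 + 2*(2*3)/(-7 + 2*3)) = -34*(-2 + 2*6/(-7 + 6)) = -34*(-2 + 2*6/(-1)) = -34*(-2 + 2*6*(-1)) = -34*(-2 - 12) = -34*(-14) = 476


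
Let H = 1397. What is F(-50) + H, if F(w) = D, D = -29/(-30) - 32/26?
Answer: 544727/390 ≈ 1396.7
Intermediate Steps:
D = -103/390 (D = -29*(-1/30) - 32*1/26 = 29/30 - 16/13 = -103/390 ≈ -0.26410)
F(w) = -103/390
F(-50) + H = -103/390 + 1397 = 544727/390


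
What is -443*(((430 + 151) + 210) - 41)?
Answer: -332250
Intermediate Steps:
-443*(((430 + 151) + 210) - 41) = -443*((581 + 210) - 41) = -443*(791 - 41) = -443*750 = -332250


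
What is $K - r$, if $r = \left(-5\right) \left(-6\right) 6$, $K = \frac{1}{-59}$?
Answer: $- \frac{10621}{59} \approx -180.02$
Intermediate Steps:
$K = - \frac{1}{59} \approx -0.016949$
$r = 180$ ($r = 30 \cdot 6 = 180$)
$K - r = - \frac{1}{59} - 180 = - \frac{10621}{59}$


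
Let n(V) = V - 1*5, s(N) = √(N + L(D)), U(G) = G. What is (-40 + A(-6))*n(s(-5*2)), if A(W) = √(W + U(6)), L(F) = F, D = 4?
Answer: 200 - 40*I*√6 ≈ 200.0 - 97.98*I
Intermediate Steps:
A(W) = √(6 + W) (A(W) = √(W + 6) = √(6 + W))
s(N) = √(4 + N) (s(N) = √(N + 4) = √(4 + N))
n(V) = -5 + V (n(V) = V - 5 = -5 + V)
(-40 + A(-6))*n(s(-5*2)) = (-40 + √(6 - 6))*(-5 + √(4 - 5*2)) = (-40 + √0)*(-5 + √(4 - 10)) = (-40 + 0)*(-5 + √(-6)) = -40*(-5 + I*√6) = 200 - 40*I*√6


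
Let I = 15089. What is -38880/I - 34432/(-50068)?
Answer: -356774848/188869013 ≈ -1.8890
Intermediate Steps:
-38880/I - 34432/(-50068) = -38880/15089 - 34432/(-50068) = -38880*1/15089 - 34432*(-1/50068) = -38880/15089 + 8608/12517 = -356774848/188869013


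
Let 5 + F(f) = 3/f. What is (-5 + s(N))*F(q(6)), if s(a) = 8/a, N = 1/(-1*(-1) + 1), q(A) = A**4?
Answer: -23749/432 ≈ -54.975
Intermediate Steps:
F(f) = -5 + 3/f
N = 1/2 (N = 1/(1 + 1) = 1/2 ≈ 0.50000)
(-5 + s(N))*F(q(6)) = (-5 + 8/(1/2))*(-5 + 3/(6**4)) = (-5 + 8*2)*(-5 + 3/1296) = (-5 + 16)*(-5 + 3*(1/1296)) = 11*(-5 + 1/432) = 11*(-2159/432) = -23749/432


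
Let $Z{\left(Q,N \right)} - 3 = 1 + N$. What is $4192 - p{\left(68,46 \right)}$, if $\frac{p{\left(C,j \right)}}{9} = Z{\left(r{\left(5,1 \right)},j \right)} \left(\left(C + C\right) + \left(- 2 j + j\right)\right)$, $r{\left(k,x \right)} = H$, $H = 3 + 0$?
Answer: $-36308$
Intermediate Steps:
$H = 3$
$r{\left(k,x \right)} = 3$
$Z{\left(Q,N \right)} = 4 + N$ ($Z{\left(Q,N \right)} = 3 + \left(1 + N\right) = 4 + N$)
$p{\left(C,j \right)} = 9 \left(4 + j\right) \left(- j + 2 C\right)$ ($p{\left(C,j \right)} = 9 \left(4 + j\right) \left(\left(C + C\right) + \left(- 2 j + j\right)\right) = 9 \left(4 + j\right) \left(2 C - j\right) = 9 \left(4 + j\right) \left(- j + 2 C\right)$)
$4192 - p{\left(68,46 \right)} = 4192 - 9 \left(4 + 46\right) \left(\left(-1\right) 46 + 2 \cdot 68\right) = 4192 - 9 \cdot 50 \left(-46 + 136\right) = 4192 - 9 \cdot 50 \cdot 90 = 4192 - 40500 = -36308$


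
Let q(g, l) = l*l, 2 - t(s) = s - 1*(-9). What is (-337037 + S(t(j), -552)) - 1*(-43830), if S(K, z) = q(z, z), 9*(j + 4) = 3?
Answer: 11497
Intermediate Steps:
j = -11/3 (j = -4 + (⅑)*3 = -4 + ⅓ = -11/3 ≈ -3.6667)
t(s) = -7 - s (t(s) = 2 - (s - 1*(-9)) = 2 - (s + 9) = 2 - (9 + s) = 2 + (-9 - s) = -7 - s)
q(g, l) = l²
S(K, z) = z²
(-337037 + S(t(j), -552)) - 1*(-43830) = (-337037 + (-552)²) - 1*(-43830) = (-337037 + 304704) + 43830 = -32333 + 43830 = 11497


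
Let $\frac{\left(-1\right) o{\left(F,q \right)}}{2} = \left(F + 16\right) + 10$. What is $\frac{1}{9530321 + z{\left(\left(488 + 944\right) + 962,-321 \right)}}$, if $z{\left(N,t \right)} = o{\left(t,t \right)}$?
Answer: $\frac{1}{9530911} \approx 1.0492 \cdot 10^{-7}$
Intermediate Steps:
$o{\left(F,q \right)} = -52 - 2 F$ ($o{\left(F,q \right)} = - 2 \left(\left(F + 16\right) + 10\right) = - 2 \left(\left(16 + F\right) + 10\right) = - 2 \left(26 + F\right) = -52 - 2 F$)
$z{\left(N,t \right)} = -52 - 2 t$
$\frac{1}{9530321 + z{\left(\left(488 + 944\right) + 962,-321 \right)}} = \frac{1}{9530321 - -590} = \frac{1}{9530321 + \left(-52 + 642\right)} = \frac{1}{9530321 + 590} = \frac{1}{9530911}$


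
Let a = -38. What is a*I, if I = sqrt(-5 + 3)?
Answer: -38*I*sqrt(2) ≈ -53.74*I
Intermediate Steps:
I = I*sqrt(2) (I = sqrt(-2) = I*sqrt(2) ≈ 1.4142*I)
a*I = -38*I*sqrt(2)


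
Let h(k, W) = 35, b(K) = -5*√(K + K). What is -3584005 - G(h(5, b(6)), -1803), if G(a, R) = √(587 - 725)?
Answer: -3584005 - I*√138 ≈ -3.584e+6 - 11.747*I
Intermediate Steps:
b(K) = -5*√2*√K
G(a, R) = I*√138 (G(a, R) = √(-138) = I*√138)
-3584005 - G(h(5, b(6)), -1803) = -3584005 - I*√138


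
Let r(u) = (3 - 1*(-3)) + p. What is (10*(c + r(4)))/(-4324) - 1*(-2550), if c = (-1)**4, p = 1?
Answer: 2756530/1081 ≈ 2550.0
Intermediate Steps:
r(u) = 7 (r(u) = (3 - 1*(-3)) + 1 = (3 + 3) + 1 = 6 + 1 = 7)
c = 1
(10*(c + r(4)))/(-4324) - 1*(-2550) = (10*(1 + 7))/(-4324) - 1*(-2550) = (10*8)*(-1/4324) + 2550 = 80*(-1/4324) + 2550 = -20/1081 + 2550 = 2756530/1081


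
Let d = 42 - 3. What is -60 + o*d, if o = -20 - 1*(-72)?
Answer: 1968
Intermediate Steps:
d = 39
o = 52 (o = -20 + 72 = 52)
-60 + o*d = -60 + 52*39 = -60 + 2028 = 1968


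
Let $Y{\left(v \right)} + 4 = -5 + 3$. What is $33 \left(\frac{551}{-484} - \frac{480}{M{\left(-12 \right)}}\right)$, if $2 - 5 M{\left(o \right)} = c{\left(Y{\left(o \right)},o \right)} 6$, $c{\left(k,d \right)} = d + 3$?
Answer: $- \frac{447171}{308} \approx -1451.9$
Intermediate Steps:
$Y{\left(v \right)} = -6$ ($Y{\left(v \right)} = -4 + \left(-5 + 3\right) = -4 - 2 = -6$)
$c{\left(k,d \right)} = 3 + d$
$M{\left(o \right)} = - \frac{16}{5} - \frac{6 o}{5}$ ($M{\left(o \right)} = \frac{2}{5} - \frac{\left(3 + o\right) 6}{5} = \frac{2}{5} - \frac{18 + 6 o}{5} = \frac{2}{5} - \left(\frac{18}{5} + \frac{6 o}{5}\right) = - \frac{16}{5} - \frac{6 o}{5}$)
$33 \left(\frac{551}{-484} - \frac{480}{M{\left(-12 \right)}}\right) = 33 \left(\frac{551}{-484} - \frac{480}{- \frac{16}{5} - - \frac{72}{5}}\right) = 33 \left(551 \left(- \frac{1}{484}\right) - \frac{480}{- \frac{16}{5} + \frac{72}{5}}\right) = 33 \left(- \frac{551}{484} - \frac{480}{\frac{56}{5}}\right) = 33 \left(- \frac{551}{484} - \frac{300}{7}\right) = 33 \left(- \frac{149057}{3388}\right) = - \frac{447171}{308}$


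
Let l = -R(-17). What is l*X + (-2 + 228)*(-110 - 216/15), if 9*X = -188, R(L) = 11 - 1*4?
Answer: -1258568/45 ≈ -27968.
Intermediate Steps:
R(L) = 7 (R(L) = 11 - 4 = 7)
X = -188/9 (X = (⅑)*(-188) = -188/9 ≈ -20.889)
l = -7 (l = -1*7 = -7)
l*X + (-2 + 228)*(-110 - 216/15) = -7*(-188/9) + (-2 + 228)*(-110 - 216/15) = 1316/9 + 226*(-110 - 216*1/15) = 1316/9 + 226*(-110 - 72/5) = 1316/9 + 226*(-622/5) = 1316/9 - 140572/5 = -1258568/45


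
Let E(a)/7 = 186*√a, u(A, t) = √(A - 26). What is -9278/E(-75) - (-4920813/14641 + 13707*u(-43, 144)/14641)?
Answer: 4920813/14641 - 13707*I*√69/14641 + 4639*I*√3/9765 ≈ 336.1 - 6.9539*I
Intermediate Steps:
u(A, t) = √(-26 + A)
E(a) = 1302*√a (E(a) = 7*(186*√a) = 1302*√a)
-9278/E(-75) - (-4920813/14641 + 13707*u(-43, 144)/14641) = -9278*(-I*√3/19530) - (-4920813/14641 + 13707*√(-26 - 43)/14641) = -9278*(-I*√3/19530) - (-4920813/14641 + 13707*I*√69/14641) = -(-4639)*I*√3/9765 - (-4920813/14641 + 13707*I*√69/14641) = 4639*I*√3/9765 - 27414*(-359/29282 + I*√69/29282) = 4639*I*√3/9765 + (4920813/14641 - 13707*I*√69/14641) = 4920813/14641 - 13707*I*√69/14641 + 4639*I*√3/9765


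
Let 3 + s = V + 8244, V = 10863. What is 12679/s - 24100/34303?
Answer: -25478663/655324512 ≈ -0.038879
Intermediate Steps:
s = 19104 (s = -3 + (10863 + 8244) = -3 + 19107 = 19104)
12679/s - 24100/34303 = 12679/19104 - 24100/34303 = -25478663/655324512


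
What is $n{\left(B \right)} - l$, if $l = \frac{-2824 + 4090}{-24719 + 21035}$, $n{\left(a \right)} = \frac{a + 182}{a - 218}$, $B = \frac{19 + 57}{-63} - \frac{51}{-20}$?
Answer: $- \frac{84241725}{167614018} \approx -0.50259$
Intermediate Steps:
$B = \frac{1693}{1260}$ ($B = 76 \left(- \frac{1}{63}\right) - - \frac{51}{20} = - \frac{76}{63} + \frac{51}{20} = \frac{1693}{1260} \approx 1.3437$)
$n{\left(a \right)} = \frac{182 + a}{-218 + a}$
$l = - \frac{211}{614}$ ($l = \frac{1266}{-3684} = 1266 \left(- \frac{1}{3684}\right) = - \frac{211}{614} \approx -0.34365$)
$n{\left(B \right)} - l = \frac{182 + \frac{1693}{1260}}{-218 + \frac{1693}{1260}} - - \frac{211}{614} = \frac{1}{- \frac{272987}{1260}} \cdot \frac{231013}{1260} + \frac{211}{614} = \left(- \frac{1260}{272987}\right) \frac{231013}{1260} + \frac{211}{614} = - \frac{231013}{272987} + \frac{211}{614} = - \frac{84241725}{167614018}$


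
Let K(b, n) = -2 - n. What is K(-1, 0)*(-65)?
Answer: 130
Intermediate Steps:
K(-1, 0)*(-65) = (-2 - 1*0)*(-65) = (-2 + 0)*(-65) = -2*(-65) = 130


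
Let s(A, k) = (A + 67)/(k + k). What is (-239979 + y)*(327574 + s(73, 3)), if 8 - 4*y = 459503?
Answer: -116248814626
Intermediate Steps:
s(A, k) = (67 + A)/(2*k) (s(A, k) = (67 + A)/((2*k)) = (67 + A)*(1/(2*k)) = (67 + A)/(2*k))
y = -459495/4 (y = 2 - 1/4*459503 = 2 - 459503/4 = -459495/4 ≈ -1.1487e+5)
(-239979 + y)*(327574 + s(73, 3)) = (-239979 - 459495/4)*(327574 + (1/2)*(67 + 73)/3) = -1419411*(327574 + (1/2)*(1/3)*140)/4 = -1419411*(327574 + 70/3)/4 = -1419411/4*982792/3 = -116248814626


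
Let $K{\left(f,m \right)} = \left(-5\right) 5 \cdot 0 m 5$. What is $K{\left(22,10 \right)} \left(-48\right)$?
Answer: $0$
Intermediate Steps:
$K{\left(f,m \right)} = 0$ ($K{\left(f,m \right)} = \left(-25\right) 0 m 5 = 0 m 5 = 0 \cdot 5 = 0$)
$K{\left(22,10 \right)} \left(-48\right) = 0 \left(-48\right) = 0$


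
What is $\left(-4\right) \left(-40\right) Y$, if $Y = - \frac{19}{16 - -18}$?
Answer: $- \frac{1520}{17} \approx -89.412$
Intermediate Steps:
$Y = - \frac{19}{34}$ ($Y = - \frac{19}{16 + 18} = - \frac{19}{34} \approx -0.55882$)
$\left(-4\right) \left(-40\right) Y = \left(-4\right) \left(-40\right) \left(- \frac{19}{34}\right) = 160 \left(- \frac{19}{34}\right) = - \frac{1520}{17}$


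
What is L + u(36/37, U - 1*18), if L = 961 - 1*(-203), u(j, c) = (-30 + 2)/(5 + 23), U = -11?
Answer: 1163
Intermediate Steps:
u(j, c) = -1 (u(j, c) = -28/28 = -28*1/28 = -1)
L = 1164 (L = 961 + 203 = 1164)
L + u(36/37, U - 1*18) = 1164 - 1 = 1163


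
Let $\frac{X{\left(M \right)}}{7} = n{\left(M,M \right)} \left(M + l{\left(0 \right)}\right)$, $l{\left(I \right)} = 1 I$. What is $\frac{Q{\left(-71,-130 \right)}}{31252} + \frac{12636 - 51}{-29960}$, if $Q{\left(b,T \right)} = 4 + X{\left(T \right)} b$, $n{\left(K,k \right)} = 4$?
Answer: $\frac{367483791}{46815496} \approx 7.8496$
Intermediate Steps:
$l{\left(I \right)} = I$
$X{\left(M \right)} = 28 M$ ($X{\left(M \right)} = 7 \cdot 4 \left(M + 0\right) = 7 \cdot 4 M = 28 M$)
$Q{\left(b,T \right)} = 4 + 28 T b$
$\frac{Q{\left(-71,-130 \right)}}{31252} + \frac{12636 - 51}{-29960} = \frac{4 + 28 \left(-130\right) \left(-71\right)}{31252} + \frac{12636 - 51}{-29960} = \left(4 + 258440\right) \frac{1}{31252} + \left(12636 - 51\right) \left(- \frac{1}{29960}\right) = 258444 \cdot \frac{1}{31252} + 12585 \left(- \frac{1}{29960}\right) = \frac{64611}{7813} - \frac{2517}{5992} = \frac{367483791}{46815496}$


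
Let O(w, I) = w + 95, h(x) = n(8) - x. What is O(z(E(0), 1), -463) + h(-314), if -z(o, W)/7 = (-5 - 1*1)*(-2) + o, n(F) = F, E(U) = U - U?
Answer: 333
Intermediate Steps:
E(U) = 0
z(o, W) = -84 - 7*o (z(o, W) = -7*((-5 - 1*1)*(-2) + o) = -7*((-5 - 1)*(-2) + o) = -7*(-6*(-2) + o) = -7*(12 + o) = -84 - 7*o)
h(x) = 8 - x
O(w, I) = 95 + w
O(z(E(0), 1), -463) + h(-314) = (95 + (-84 - 7*0)) + (8 - 1*(-314)) = (95 + (-84 + 0)) + (8 + 314) = (95 - 84) + 322 = 11 + 322 = 333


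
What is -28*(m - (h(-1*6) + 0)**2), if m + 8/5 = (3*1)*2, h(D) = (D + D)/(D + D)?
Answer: -476/5 ≈ -95.200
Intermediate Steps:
h(D) = 1 (h(D) = (2*D)/((2*D)) = (2*D)*(1/(2*D)) = 1)
m = 22/5 (m = -8/5 + (3*1)*2 = -8/5 + 3*2 = -8/5 + 6 = 22/5 ≈ 4.4000)
-28*(m - (h(-1*6) + 0)**2) = -28*(22/5 - (1 + 0)**2) = -28*(22/5 - 1*1**2) = -28*(22/5 - 1*1) = -28*(22/5 - 1) = -28*17/5 = -476/5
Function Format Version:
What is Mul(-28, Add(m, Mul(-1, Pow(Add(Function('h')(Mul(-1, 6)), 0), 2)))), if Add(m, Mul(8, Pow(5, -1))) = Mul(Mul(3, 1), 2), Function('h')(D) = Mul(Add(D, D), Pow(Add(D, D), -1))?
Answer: Rational(-476, 5) ≈ -95.200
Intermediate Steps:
Function('h')(D) = 1 (Function('h')(D) = Mul(Mul(2, D), Pow(Mul(2, D), -1)) = Mul(Mul(2, D), Mul(Rational(1, 2), Pow(D, -1))) = 1)
m = Rational(22, 5) (m = Add(Rational(-8, 5), Mul(Mul(3, 1), 2)) = Add(Rational(-8, 5), Mul(3, 2)) = Add(Rational(-8, 5), 6) = Rational(22, 5) ≈ 4.4000)
Mul(-28, Add(m, Mul(-1, Pow(Add(Function('h')(Mul(-1, 6)), 0), 2)))) = Mul(-28, Add(Rational(22, 5), Mul(-1, Pow(Add(1, 0), 2)))) = Mul(-28, Add(Rational(22, 5), Mul(-1, Pow(1, 2)))) = Mul(-28, Add(Rational(22, 5), Mul(-1, 1))) = Mul(-28, Add(Rational(22, 5), -1)) = Mul(-28, Rational(17, 5)) = Rational(-476, 5)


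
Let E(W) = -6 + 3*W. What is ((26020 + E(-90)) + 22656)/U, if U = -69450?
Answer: -968/1389 ≈ -0.69690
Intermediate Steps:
((26020 + E(-90)) + 22656)/U = ((26020 + (-6 + 3*(-90))) + 22656)/(-69450) = ((26020 + (-6 - 270)) + 22656)*(-1/69450) = ((26020 - 276) + 22656)*(-1/69450) = (25744 + 22656)*(-1/69450) = 48400*(-1/69450) = -968/1389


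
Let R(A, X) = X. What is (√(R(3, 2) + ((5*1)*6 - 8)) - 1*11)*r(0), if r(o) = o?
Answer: 0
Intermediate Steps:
(√(R(3, 2) + ((5*1)*6 - 8)) - 1*11)*r(0) = (√(2 + ((5*1)*6 - 8)) - 1*11)*0 = (√(2 + (5*6 - 8)) - 11)*0 = (√(2 + (30 - 8)) - 11)*0 = (√(2 + 22) - 11)*0 = (√24 - 11)*0 = (2*√6 - 11)*0 = (-11 + 2*√6)*0 = 0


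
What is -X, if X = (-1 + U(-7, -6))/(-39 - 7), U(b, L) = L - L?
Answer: -1/46 ≈ -0.021739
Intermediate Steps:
U(b, L) = 0
X = 1/46 (X = (-1 + 0)/(-39 - 7) = -1/(-46) = -1*(-1/46) = 1/46 ≈ 0.021739)
-X = -1*1/46 = -1/46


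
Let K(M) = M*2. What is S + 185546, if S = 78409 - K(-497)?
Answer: 264949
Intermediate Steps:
K(M) = 2*M
S = 79403 (S = 78409 - 2*(-497) = 78409 - 1*(-994) = 78409 + 994 = 79403)
S + 185546 = 79403 + 185546 = 264949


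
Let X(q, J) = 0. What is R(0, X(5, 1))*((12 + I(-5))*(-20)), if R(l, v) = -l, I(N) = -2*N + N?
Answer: 0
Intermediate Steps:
I(N) = -N
R(0, X(5, 1))*((12 + I(-5))*(-20)) = (-1*0)*((12 - 1*(-5))*(-20)) = 0*((12 + 5)*(-20)) = 0*(17*(-20)) = 0*(-340) = 0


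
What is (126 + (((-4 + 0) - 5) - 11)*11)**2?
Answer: 8836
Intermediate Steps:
(126 + (((-4 + 0) - 5) - 11)*11)**2 = (126 + ((-4 - 5) - 11)*11)**2 = (126 + (-9 - 11)*11)**2 = (126 - 20*11)**2 = (126 - 220)**2 = (-94)**2 = 8836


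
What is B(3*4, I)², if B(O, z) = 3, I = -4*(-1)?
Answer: 9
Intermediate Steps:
I = 4
B(3*4, I)² = 3² = 9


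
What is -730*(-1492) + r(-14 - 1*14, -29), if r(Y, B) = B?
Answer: 1089131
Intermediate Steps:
-730*(-1492) + r(-14 - 1*14, -29) = -730*(-1492) - 29 = 1089160 - 29 = 1089131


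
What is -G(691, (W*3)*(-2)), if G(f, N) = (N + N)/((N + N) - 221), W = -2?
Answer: 24/197 ≈ 0.12183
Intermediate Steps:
G(f, N) = 2*N/(-221 + 2*N) (G(f, N) = (2*N)/(2*N - 221) = (2*N)/(-221 + 2*N) = 2*N/(-221 + 2*N))
-G(691, (W*3)*(-2)) = -2*-2*3*(-2)/(-221 + 2*(-2*3*(-2))) = -2*(-6*(-2))/(-221 + 2*(-6*(-2))) = -2*12/(-221 + 2*12) = -2*12/(-221 + 24) = -2*12/(-197) = -2*12*(-1)/197 = -1*(-24/197) = 24/197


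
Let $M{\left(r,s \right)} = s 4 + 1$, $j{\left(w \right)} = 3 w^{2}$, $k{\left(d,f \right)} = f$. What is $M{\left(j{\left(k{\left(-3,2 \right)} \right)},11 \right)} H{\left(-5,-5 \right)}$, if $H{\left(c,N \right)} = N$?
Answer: $-225$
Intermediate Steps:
$M{\left(r,s \right)} = 1 + 4 s$ ($M{\left(r,s \right)} = 4 s + 1 = 1 + 4 s$)
$M{\left(j{\left(k{\left(-3,2 \right)} \right)},11 \right)} H{\left(-5,-5 \right)} = \left(1 + 4 \cdot 11\right) \left(-5\right) = \left(1 + 44\right) \left(-5\right) = 45 \left(-5\right) = -225$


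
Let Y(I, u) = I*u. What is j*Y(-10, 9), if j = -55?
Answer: 4950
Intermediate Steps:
j*Y(-10, 9) = -(-550)*9 = -55*(-90) = 4950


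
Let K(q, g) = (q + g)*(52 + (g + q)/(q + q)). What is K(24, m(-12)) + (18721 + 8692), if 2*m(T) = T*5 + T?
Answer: 26792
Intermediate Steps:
m(T) = 3*T (m(T) = (T*5 + T)/2 = (5*T + T)/2 = (6*T)/2 = 3*T)
K(q, g) = (52 + (g + q)/(2*q))*(g + q) (K(q, g) = (g + q)*(52 + (g + q)/((2*q))) = (g + q)*(52 + (g + q)*(1/(2*q))) = (g + q)*(52 + (g + q)/(2*q)) = (52 + (g + q)/(2*q))*(g + q))
K(24, m(-12)) + (18721 + 8692) = (1/2)*((3*(-12))**2 + 24*(105*24 + 106*(3*(-12))))/24 + (18721 + 8692) = (1/2)*(1/24)*((-36)**2 + 24*(2520 + 106*(-36))) + 27413 = (1/2)*(1/24)*(1296 + 24*(2520 - 3816)) + 27413 = (1/2)*(1/24)*(1296 + 24*(-1296)) + 27413 = (1/2)*(1/24)*(1296 - 31104) + 27413 = (1/2)*(1/24)*(-29808) + 27413 = -621 + 27413 = 26792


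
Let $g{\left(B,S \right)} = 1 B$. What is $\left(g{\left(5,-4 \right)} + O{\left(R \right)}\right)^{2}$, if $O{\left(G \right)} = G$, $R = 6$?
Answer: $121$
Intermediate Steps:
$g{\left(B,S \right)} = B$
$\left(g{\left(5,-4 \right)} + O{\left(R \right)}\right)^{2} = \left(5 + 6\right)^{2} = 11^{2} = 121$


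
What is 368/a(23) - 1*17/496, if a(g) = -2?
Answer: -91281/496 ≈ -184.03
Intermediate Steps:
368/a(23) - 1*17/496 = 368/(-2) - 1*17/496 = 368*(-1/2) - 17*1/496 = -184 - 17/496 = -91281/496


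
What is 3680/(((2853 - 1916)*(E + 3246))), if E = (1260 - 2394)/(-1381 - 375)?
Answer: 646208/534194007 ≈ 0.0012097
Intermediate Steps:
E = 567/878 (E = -1134/(-1756) = -1134*(-1/1756) = 567/878 ≈ 0.64579)
3680/(((2853 - 1916)*(E + 3246))) = 3680/(((2853 - 1916)*(567/878 + 3246))) = 3680/((937*(2850555/878))) = 3680/(2670970035/878) = 3680*(878/2670970035) = 646208/534194007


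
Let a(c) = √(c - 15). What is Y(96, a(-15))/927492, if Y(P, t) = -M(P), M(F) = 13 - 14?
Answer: 1/927492 ≈ 1.0782e-6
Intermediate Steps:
M(F) = -1
a(c) = √(-15 + c)
Y(P, t) = 1 (Y(P, t) = -1*(-1) = 1)
Y(96, a(-15))/927492 = 1/927492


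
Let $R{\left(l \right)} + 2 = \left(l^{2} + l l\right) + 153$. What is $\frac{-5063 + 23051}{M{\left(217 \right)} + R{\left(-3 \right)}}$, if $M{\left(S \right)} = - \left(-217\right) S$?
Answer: $\frac{8994}{23629} \approx 0.38063$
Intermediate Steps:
$M{\left(S \right)} = 217 S$
$R{\left(l \right)} = 151 + 2 l^{2}$ ($R{\left(l \right)} = -2 + \left(\left(l^{2} + l l\right) + 153\right) = -2 + \left(\left(l^{2} + l^{2}\right) + 153\right) = -2 + \left(2 l^{2} + 153\right) = -2 + \left(153 + 2 l^{2}\right) = 151 + 2 l^{2}$)
$\frac{-5063 + 23051}{M{\left(217 \right)} + R{\left(-3 \right)}} = \frac{-5063 + 23051}{217 \cdot 217 + \left(151 + 2 \left(-3\right)^{2}\right)} = \frac{17988}{47089 + \left(151 + 2 \cdot 9\right)} = \frac{17988}{47089 + \left(151 + 18\right)} = \frac{17988}{47089 + 169} = \frac{17988}{47258} = 17988 \cdot \frac{1}{47258} = \frac{8994}{23629}$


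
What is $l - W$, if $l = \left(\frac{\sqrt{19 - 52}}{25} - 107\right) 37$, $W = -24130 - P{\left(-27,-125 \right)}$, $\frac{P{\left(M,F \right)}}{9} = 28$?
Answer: $20423 + \frac{37 i \sqrt{33}}{25} \approx 20423.0 + 8.502 i$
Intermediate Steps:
$P{\left(M,F \right)} = 252$ ($P{\left(M,F \right)} = 9 \cdot 28 = 252$)
$W = -24382$ ($W = -24130 - 252 = -24382$)
$l = -3959 + \frac{37 i \sqrt{33}}{25}$ ($l = \left(\sqrt{-33} \cdot \frac{1}{25} - 107\right) 37 = \left(i \sqrt{33} \cdot \frac{1}{25} - 107\right) 37 = \left(\frac{i \sqrt{33}}{25} - 107\right) 37 = \left(-107 + \frac{i \sqrt{33}}{25}\right) 37 = -3959 + \frac{37 i \sqrt{33}}{25} \approx -3959.0 + 8.502 i$)
$l - W = \left(-3959 + \frac{37 i \sqrt{33}}{25}\right) - -24382 = \left(-3959 + \frac{37 i \sqrt{33}}{25}\right) + 24382 = 20423 + \frac{37 i \sqrt{33}}{25}$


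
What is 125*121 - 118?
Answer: 15007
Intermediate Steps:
125*121 - 118 = 15125 - 118 = 15007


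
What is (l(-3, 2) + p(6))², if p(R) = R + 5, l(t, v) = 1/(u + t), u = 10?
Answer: 6084/49 ≈ 124.16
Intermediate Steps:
l(t, v) = 1/(10 + t)
p(R) = 5 + R
(l(-3, 2) + p(6))² = (1/(10 - 3) + (5 + 6))² = (1/7 + 11)² = (⅐ + 11)² = (78/7)² = 6084/49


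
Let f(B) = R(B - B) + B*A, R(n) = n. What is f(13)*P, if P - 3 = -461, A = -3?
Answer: 17862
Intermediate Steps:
P = -458 (P = 3 - 461 = -458)
f(B) = -3*B (f(B) = (B - B) + B*(-3) = 0 - 3*B = -3*B)
f(13)*P = -3*13*(-458) = -39*(-458) = 17862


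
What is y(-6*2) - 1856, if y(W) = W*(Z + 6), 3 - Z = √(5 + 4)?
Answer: -1928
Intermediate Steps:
Z = 0 (Z = 3 - √(5 + 4) = 3 - √9 = 3 - 1*3 = 3 - 3 = 0)
y(W) = 6*W (y(W) = W*(0 + 6) = W*6 = 6*W)
y(-6*2) - 1856 = 6*(-6*2) - 1856 = 6*(-12) - 1856 = -72 - 1856 = -1928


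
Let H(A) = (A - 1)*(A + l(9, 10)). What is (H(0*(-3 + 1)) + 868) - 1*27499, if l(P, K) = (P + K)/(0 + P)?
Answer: -239698/9 ≈ -26633.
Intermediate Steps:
l(P, K) = (K + P)/P
H(A) = (-1 + A)*(19/9 + A) (H(A) = (A - 1)*(A + (10 + 9)/9) = (-1 + A)*(A + (⅑)*19) = (-1 + A)*(A + 19/9) = (-1 + A)*(19/9 + A))
(H(0*(-3 + 1)) + 868) - 1*27499 = ((-19/9 + (0*(-3 + 1))² + 10*(0*(-3 + 1))/9) + 868) - 1*27499 = ((-19/9 + (0*(-2))² + 10*(0*(-2))/9) + 868) - 27499 = ((-19/9 + 0² + (10/9)*0) + 868) - 27499 = ((-19/9 + 0 + 0) + 868) - 27499 = (-19/9 + 868) - 27499 = 7793/9 - 27499 = -239698/9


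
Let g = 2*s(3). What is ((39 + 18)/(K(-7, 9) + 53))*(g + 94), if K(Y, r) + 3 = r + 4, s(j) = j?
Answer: 1900/21 ≈ 90.476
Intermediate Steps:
K(Y, r) = 1 + r (K(Y, r) = -3 + (r + 4) = -3 + (4 + r) = 1 + r)
g = 6 (g = 2*3 = 6)
((39 + 18)/(K(-7, 9) + 53))*(g + 94) = ((39 + 18)/((1 + 9) + 53))*(6 + 94) = (57/(10 + 53))*100 = (57/63)*100 = (57*(1/63))*100 = (19/21)*100 = 1900/21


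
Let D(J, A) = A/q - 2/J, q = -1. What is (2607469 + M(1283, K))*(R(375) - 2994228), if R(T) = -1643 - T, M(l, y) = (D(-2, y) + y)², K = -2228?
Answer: -7812621557620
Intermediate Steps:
D(J, A) = -A - 2/J (D(J, A) = A/(-1) - 2/J = A*(-1) - 2/J = -A - 2/J)
M(l, y) = 1 (M(l, y) = ((-y - 2/(-2)) + y)² = ((-y - 2*(-½)) + y)² = ((-y + 1) + y)² = ((1 - y) + y)² = 1² = 1)
(2607469 + M(1283, K))*(R(375) - 2994228) = (2607469 + 1)*((-1643 - 1*375) - 2994228) = 2607470*((-1643 - 375) - 2994228) = 2607470*(-2018 - 2994228) = 2607470*(-2996246) = -7812621557620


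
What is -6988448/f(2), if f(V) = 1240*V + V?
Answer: -3494224/1241 ≈ -2815.7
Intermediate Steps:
f(V) = 1241*V
-6988448/f(2) = -6988448/(1241*2) = -6988448/2482 = -6988448*1/2482 = -3494224/1241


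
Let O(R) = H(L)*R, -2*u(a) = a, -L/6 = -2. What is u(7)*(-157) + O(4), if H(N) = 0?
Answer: 1099/2 ≈ 549.50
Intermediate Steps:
L = 12 (L = -6*(-2) = 12)
u(a) = -a/2
O(R) = 0 (O(R) = 0*R = 0)
u(7)*(-157) + O(4) = -½*7*(-157) + 0 = -7/2*(-157) + 0 = 1099/2 + 0 = 1099/2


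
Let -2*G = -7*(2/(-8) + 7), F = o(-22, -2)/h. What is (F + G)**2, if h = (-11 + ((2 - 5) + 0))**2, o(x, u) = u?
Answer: 85692049/153664 ≈ 557.66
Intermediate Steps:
h = 196 (h = (-11 + (-3 + 0))**2 = (-11 - 3)**2 = (-14)**2 = 196)
F = -1/98 (F = -2/196 = -2*1/196 = -1/98 ≈ -0.010204)
G = 189/8 (G = -(-7)*(2/(-8) + 7)/2 = -(-7)*(2*(-1/8) + 7)/2 = -(-7)*(-1/4 + 7)/2 = -(-7)*27/(2*4) = -1/2*(-189/4) = 189/8 ≈ 23.625)
(F + G)**2 = (-1/98 + 189/8)**2 = (9257/392)**2 = 85692049/153664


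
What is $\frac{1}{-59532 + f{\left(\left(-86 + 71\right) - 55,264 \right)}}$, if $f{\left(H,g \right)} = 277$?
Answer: $- \frac{1}{59255} \approx -1.6876 \cdot 10^{-5}$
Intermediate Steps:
$\frac{1}{-59532 + f{\left(\left(-86 + 71\right) - 55,264 \right)}} = \frac{1}{-59532 + 277} = \frac{1}{-59255} = - \frac{1}{59255}$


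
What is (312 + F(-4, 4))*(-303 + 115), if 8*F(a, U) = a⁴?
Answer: -64672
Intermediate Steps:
F(a, U) = a⁴/8
(312 + F(-4, 4))*(-303 + 115) = (312 + (⅛)*(-4)⁴)*(-303 + 115) = (312 + (⅛)*256)*(-188) = (312 + 32)*(-188) = 344*(-188) = -64672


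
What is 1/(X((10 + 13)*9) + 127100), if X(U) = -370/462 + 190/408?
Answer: 5236/665493845 ≈ 7.8678e-6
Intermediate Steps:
X(U) = -1755/5236 (X(U) = -370*1/462 + 190*(1/408) = -185/231 + 95/204 = -1755/5236)
1/(X((10 + 13)*9) + 127100) = 1/(-1755/5236 + 127100) = 1/(665493845/5236) = 5236/665493845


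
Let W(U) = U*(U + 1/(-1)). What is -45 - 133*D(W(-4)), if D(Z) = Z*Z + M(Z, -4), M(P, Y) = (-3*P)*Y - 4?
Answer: -84633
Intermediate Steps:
W(U) = U*(-1 + U) (W(U) = U*(U - 1) = U*(-1 + U))
M(P, Y) = -4 - 3*P*Y (M(P, Y) = -3*P*Y - 4 = -4 - 3*P*Y)
D(Z) = -4 + Z**2 + 12*Z (D(Z) = Z*Z + (-4 - 3*Z*(-4)) = Z**2 + (-4 + 12*Z) = -4 + Z**2 + 12*Z)
-45 - 133*D(W(-4)) = -45 - 133*(-4 + (-4*(-1 - 4))**2 + 12*(-4*(-1 - 4))) = -45 - 133*(-4 + (-4*(-5))**2 + 12*(-4*(-5))) = -45 - 133*(-4 + 20**2 + 12*20) = -45 - 133*(-4 + 400 + 240) = -45 - 133*636 = -45 - 84588 = -84633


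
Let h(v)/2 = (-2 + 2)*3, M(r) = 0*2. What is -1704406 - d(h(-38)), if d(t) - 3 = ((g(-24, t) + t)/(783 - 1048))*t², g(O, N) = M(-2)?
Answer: -1704409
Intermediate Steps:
M(r) = 0
g(O, N) = 0
h(v) = 0 (h(v) = 2*((-2 + 2)*3) = 2*(0*3) = 2*0 = 0)
d(t) = 3 - t³/265 (d(t) = 3 + ((0 + t)/(783 - 1048))*t² = 3 + (t/(-265))*t² = 3 + (t*(-1/265))*t² = 3 + (-t/265)*t² = 3 - t³/265)
-1704406 - d(h(-38)) = -1704406 - (3 - 1/265*0³) = -1704406 - (3 - 1/265*0) = -1704406 - (3 + 0) = -1704406 - 1*3 = -1704406 - 3 = -1704409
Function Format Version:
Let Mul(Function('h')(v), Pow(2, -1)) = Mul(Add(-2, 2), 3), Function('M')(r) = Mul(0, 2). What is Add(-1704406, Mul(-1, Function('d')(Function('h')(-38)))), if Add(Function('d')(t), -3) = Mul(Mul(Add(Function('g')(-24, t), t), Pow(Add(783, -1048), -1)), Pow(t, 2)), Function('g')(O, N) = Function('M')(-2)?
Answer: -1704409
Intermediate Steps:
Function('M')(r) = 0
Function('g')(O, N) = 0
Function('h')(v) = 0 (Function('h')(v) = Mul(2, Mul(Add(-2, 2), 3)) = Mul(2, Mul(0, 3)) = Mul(2, 0) = 0)
Function('d')(t) = Add(3, Mul(Rational(-1, 265), Pow(t, 3))) (Function('d')(t) = Add(3, Mul(Mul(Add(0, t), Pow(Add(783, -1048), -1)), Pow(t, 2))) = Add(3, Mul(Mul(t, Pow(-265, -1)), Pow(t, 2))) = Add(3, Mul(Mul(t, Rational(-1, 265)), Pow(t, 2))) = Add(3, Mul(Mul(Rational(-1, 265), t), Pow(t, 2))) = Add(3, Mul(Rational(-1, 265), Pow(t, 3))))
Add(-1704406, Mul(-1, Function('d')(Function('h')(-38)))) = Add(-1704406, Mul(-1, Add(3, Mul(Rational(-1, 265), Pow(0, 3))))) = Add(-1704406, Mul(-1, Add(3, Mul(Rational(-1, 265), 0)))) = Add(-1704406, Mul(-1, Add(3, 0))) = Add(-1704406, Mul(-1, 3)) = Add(-1704406, -3) = -1704409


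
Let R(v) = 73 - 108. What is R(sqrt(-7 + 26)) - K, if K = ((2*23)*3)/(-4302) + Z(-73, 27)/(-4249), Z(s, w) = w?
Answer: -106511569/3046533 ≈ -34.962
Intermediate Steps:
R(v) = -35
K = -117086/3046533 (K = ((2*23)*3)/(-4302) + 27/(-4249) = (46*3)*(-1/4302) + 27*(-1/4249) = 138*(-1/4302) - 27/4249 = -23/717 - 27/4249 = -117086/3046533 ≈ -0.038433)
R(sqrt(-7 + 26)) - K = -35 - 1*(-117086/3046533) = -35 + 117086/3046533 = -106511569/3046533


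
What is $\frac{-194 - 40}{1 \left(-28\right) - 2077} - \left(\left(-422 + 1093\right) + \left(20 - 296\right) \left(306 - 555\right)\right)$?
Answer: $- \frac{146076241}{2105} \approx -69395.0$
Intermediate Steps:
$\frac{-194 - 40}{1 \left(-28\right) - 2077} - \left(\left(-422 + 1093\right) + \left(20 - 296\right) \left(306 - 555\right)\right) = - \frac{234}{-28 - 2077} - \left(671 - -68724\right) = - \frac{234}{-2105} - \left(671 + 68724\right) = \left(-234\right) \left(- \frac{1}{2105}\right) - 69395 = \frac{234}{2105} - 69395 = - \frac{146076241}{2105}$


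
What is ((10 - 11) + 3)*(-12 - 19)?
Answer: -62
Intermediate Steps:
((10 - 11) + 3)*(-12 - 19) = (-1 + 3)*(-31) = 2*(-31) = -62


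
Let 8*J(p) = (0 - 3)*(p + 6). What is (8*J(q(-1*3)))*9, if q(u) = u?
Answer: -81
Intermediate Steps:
J(p) = -9/4 - 3*p/8 (J(p) = ((0 - 3)*(p + 6))/8 = (-3*(6 + p))/8 = (-18 - 3*p)/8 = -9/4 - 3*p/8)
(8*J(q(-1*3)))*9 = (8*(-9/4 - (-3)*3/8))*9 = (8*(-9/4 - 3/8*(-3)))*9 = (8*(-9/4 + 9/8))*9 = (8*(-9/8))*9 = -9*9 = -81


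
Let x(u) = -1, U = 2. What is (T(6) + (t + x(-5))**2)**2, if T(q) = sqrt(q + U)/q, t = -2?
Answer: (27 + sqrt(2))**2/9 ≈ 89.708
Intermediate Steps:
T(q) = sqrt(2 + q)/q (T(q) = sqrt(q + 2)/q = sqrt(2 + q)/q)
(T(6) + (t + x(-5))**2)**2 = (sqrt(2 + 6)/6 + (-2 - 1)**2)**2 = (sqrt(8)/6 + (-3)**2)**2 = ((2*sqrt(2))/6 + 9)**2 = (sqrt(2)/3 + 9)**2 = (9 + sqrt(2)/3)**2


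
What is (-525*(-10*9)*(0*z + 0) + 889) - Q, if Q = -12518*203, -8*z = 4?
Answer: 2542043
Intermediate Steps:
z = -½ (z = -⅛*4 = -½ ≈ -0.50000)
Q = -2541154
(-525*(-10*9)*(0*z + 0) + 889) - Q = (-525*(-10*9)*(0*(-½) + 0) + 889) - 1*(-2541154) = (-(-47250)*(0 + 0) + 889) + 2541154 = (-(-47250)*0 + 889) + 2541154 = (-525*0 + 889) + 2541154 = (0 + 889) + 2541154 = 889 + 2541154 = 2542043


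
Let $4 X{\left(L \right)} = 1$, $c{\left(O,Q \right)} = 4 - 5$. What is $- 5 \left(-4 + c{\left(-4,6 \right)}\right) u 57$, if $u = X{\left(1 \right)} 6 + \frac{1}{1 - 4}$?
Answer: $\frac{3325}{2} \approx 1662.5$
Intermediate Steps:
$c{\left(O,Q \right)} = -1$ ($c{\left(O,Q \right)} = 4 - 5 = -1$)
$X{\left(L \right)} = \frac{1}{4}$ ($X{\left(L \right)} = \frac{1}{4} \cdot 1 = \frac{1}{4}$)
$u = \frac{7}{6}$ ($u = \frac{1}{4} \cdot 6 + \frac{1}{1 - 4} = \frac{3}{2} + \frac{1}{-3} = \frac{3}{2} - \frac{1}{3} = \frac{7}{6} \approx 1.1667$)
$- 5 \left(-4 + c{\left(-4,6 \right)}\right) u 57 = - 5 \left(-4 - 1\right) \frac{7}{6} \cdot 57 = \left(-5\right) \left(-5\right) \frac{7}{6} \cdot 57 = 25 \cdot \frac{7}{6} \cdot 57 = \frac{175}{6} \cdot 57 = \frac{3325}{2}$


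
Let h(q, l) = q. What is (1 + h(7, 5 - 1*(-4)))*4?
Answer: 32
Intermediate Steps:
(1 + h(7, 5 - 1*(-4)))*4 = (1 + 7)*4 = 8*4 = 32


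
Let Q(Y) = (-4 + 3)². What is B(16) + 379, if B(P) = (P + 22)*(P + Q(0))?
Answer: 1025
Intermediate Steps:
Q(Y) = 1 (Q(Y) = (-1)² = 1)
B(P) = (1 + P)*(22 + P) (B(P) = (P + 22)*(P + 1) = (22 + P)*(1 + P) = (1 + P)*(22 + P))
B(16) + 379 = (22 + 16² + 23*16) + 379 = (22 + 256 + 368) + 379 = 646 + 379 = 1025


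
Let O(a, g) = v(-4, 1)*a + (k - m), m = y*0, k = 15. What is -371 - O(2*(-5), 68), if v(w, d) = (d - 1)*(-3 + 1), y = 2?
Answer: -386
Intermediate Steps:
v(w, d) = 2 - 2*d (v(w, d) = (-1 + d)*(-2) = 2 - 2*d)
m = 0 (m = 2*0 = 0)
O(a, g) = 15 (O(a, g) = (2 - 2*1)*a + (15 - 1*0) = (2 - 2)*a + (15 + 0) = 0*a + 15 = 0 + 15 = 15)
-371 - O(2*(-5), 68) = -371 - 1*15 = -371 - 15 = -386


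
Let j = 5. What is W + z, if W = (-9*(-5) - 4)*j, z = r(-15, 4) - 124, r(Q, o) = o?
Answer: 85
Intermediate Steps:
z = -120 (z = 4 - 124 = -120)
W = 205 (W = (-9*(-5) - 4)*5 = (-3*(-15) - 4)*5 = (45 - 4)*5 = 41*5 = 205)
W + z = 205 - 120 = 85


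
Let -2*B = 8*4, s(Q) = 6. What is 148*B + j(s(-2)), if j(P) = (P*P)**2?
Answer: -1072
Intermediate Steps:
j(P) = P**4 (j(P) = (P**2)**2 = P**4)
B = -16 (B = -4*4 = -1/2*32 = -16)
148*B + j(s(-2)) = 148*(-16) + 6**4 = -2368 + 1296 = -1072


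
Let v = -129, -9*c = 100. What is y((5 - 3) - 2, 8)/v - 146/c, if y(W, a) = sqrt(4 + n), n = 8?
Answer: 657/50 - 2*sqrt(3)/129 ≈ 13.113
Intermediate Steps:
c = -100/9 (c = -1/9*100 = -100/9 ≈ -11.111)
y(W, a) = 2*sqrt(3) (y(W, a) = sqrt(4 + 8) = sqrt(12) = 2*sqrt(3))
y((5 - 3) - 2, 8)/v - 146/c = (2*sqrt(3))/(-129) - 146/(-100/9) = (2*sqrt(3))*(-1/129) - 146*(-9/100) = -2*sqrt(3)/129 + 657/50 = 657/50 - 2*sqrt(3)/129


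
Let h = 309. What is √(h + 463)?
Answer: 2*√193 ≈ 27.785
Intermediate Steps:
√(h + 463) = √(309 + 463) = √772 = 2*√193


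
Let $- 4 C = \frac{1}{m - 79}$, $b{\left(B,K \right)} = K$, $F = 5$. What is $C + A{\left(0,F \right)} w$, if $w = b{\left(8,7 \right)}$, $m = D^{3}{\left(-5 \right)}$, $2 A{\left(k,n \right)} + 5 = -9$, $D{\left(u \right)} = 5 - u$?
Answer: $- \frac{180517}{3684} \approx -49.0$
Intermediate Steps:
$A{\left(k,n \right)} = -7$ ($A{\left(k,n \right)} = - \frac{5}{2} + \frac{1}{2} \left(-9\right) = - \frac{5}{2} - \frac{9}{2} = -7$)
$m = 1000$ ($m = \left(5 - -5\right)^{3} = \left(5 + 5\right)^{3} = 10^{3} = 1000$)
$w = 7$
$C = - \frac{1}{3684}$ ($C = - \frac{1}{4 \left(1000 - 79\right)} = - \frac{1}{4 \cdot 921} = \left(- \frac{1}{4}\right) \frac{1}{921} = - \frac{1}{3684} \approx -0.00027144$)
$C + A{\left(0,F \right)} w = - \frac{1}{3684} - 49 = - \frac{180517}{3684}$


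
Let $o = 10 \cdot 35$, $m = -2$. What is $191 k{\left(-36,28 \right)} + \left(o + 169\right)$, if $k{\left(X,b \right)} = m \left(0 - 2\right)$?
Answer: $1283$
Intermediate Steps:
$o = 350$
$k{\left(X,b \right)} = 4$ ($k{\left(X,b \right)} = - 2 \left(0 - 2\right) = \left(-2\right) \left(-2\right) = 4$)
$191 k{\left(-36,28 \right)} + \left(o + 169\right) = 191 \cdot 4 + \left(350 + 169\right) = 764 + 519 = 1283$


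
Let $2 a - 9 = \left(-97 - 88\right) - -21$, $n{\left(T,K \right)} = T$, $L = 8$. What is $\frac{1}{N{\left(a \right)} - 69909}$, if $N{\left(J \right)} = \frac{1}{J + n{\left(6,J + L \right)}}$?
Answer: $- \frac{143}{9996989} \approx -1.4304 \cdot 10^{-5}$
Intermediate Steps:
$a = - \frac{155}{2}$ ($a = \frac{9}{2} + \frac{\left(-97 - 88\right) - -21}{2} = \frac{9}{2} + \frac{-185 + \left(-20 + 41\right)}{2} = \frac{9}{2} + \frac{-185 + 21}{2} = \frac{9}{2} + \frac{1}{2} \left(-164\right) = \frac{9}{2} - 82 = - \frac{155}{2} \approx -77.5$)
$N{\left(J \right)} = \frac{1}{6 + J}$ ($N{\left(J \right)} = \frac{1}{J + 6} = \frac{1}{6 + J}$)
$\frac{1}{N{\left(a \right)} - 69909} = \frac{1}{\frac{1}{6 - \frac{155}{2}} - 69909} = \frac{1}{\frac{1}{- \frac{143}{2}} - 69909} = \frac{1}{- \frac{2}{143} - 69909} = \frac{1}{- \frac{9996989}{143}} = - \frac{143}{9996989}$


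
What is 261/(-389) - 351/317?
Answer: -219276/123313 ≈ -1.7782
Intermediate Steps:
261/(-389) - 351/317 = 261*(-1/389) - 351*1/317 = -261/389 - 351/317 = -219276/123313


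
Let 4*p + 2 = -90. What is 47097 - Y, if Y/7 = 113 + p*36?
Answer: 52102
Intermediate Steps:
p = -23 (p = -1/2 + (1/4)*(-90) = -1/2 - 45/2 = -23)
Y = -5005 (Y = 7*(113 - 23*36) = 7*(113 - 828) = 7*(-715) = -5005)
47097 - Y = 47097 - 1*(-5005) = 47097 + 5005 = 52102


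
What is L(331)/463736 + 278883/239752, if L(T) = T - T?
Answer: 278883/239752 ≈ 1.1632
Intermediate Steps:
L(T) = 0
L(331)/463736 + 278883/239752 = 0/463736 + 278883/239752 = 0*(1/463736) + 278883*(1/239752) = 0 + 278883/239752 = 278883/239752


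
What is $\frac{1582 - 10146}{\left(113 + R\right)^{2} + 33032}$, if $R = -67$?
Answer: $- \frac{2141}{8787} \approx -0.24366$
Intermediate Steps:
$\frac{1582 - 10146}{\left(113 + R\right)^{2} + 33032} = \frac{1582 - 10146}{\left(113 - 67\right)^{2} + 33032} = - \frac{8564}{46^{2} + 33032} = - \frac{8564}{2116 + 33032} = - \frac{8564}{35148} = \left(-8564\right) \frac{1}{35148} = - \frac{2141}{8787}$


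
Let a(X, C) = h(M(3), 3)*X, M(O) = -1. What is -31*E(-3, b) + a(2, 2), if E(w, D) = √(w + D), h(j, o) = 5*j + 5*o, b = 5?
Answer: 20 - 31*√2 ≈ -23.841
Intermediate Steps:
E(w, D) = √(D + w)
a(X, C) = 10*X (a(X, C) = (5*(-1) + 5*3)*X = (-5 + 15)*X = 10*X)
-31*E(-3, b) + a(2, 2) = -31*√(5 - 3) + 10*2 = -31*√2 + 20 = 20 - 31*√2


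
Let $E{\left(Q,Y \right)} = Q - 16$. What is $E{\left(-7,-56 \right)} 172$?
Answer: $-3956$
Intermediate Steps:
$E{\left(Q,Y \right)} = -16 + Q$
$E{\left(-7,-56 \right)} 172 = \left(-16 - 7\right) 172 = \left(-23\right) 172 = -3956$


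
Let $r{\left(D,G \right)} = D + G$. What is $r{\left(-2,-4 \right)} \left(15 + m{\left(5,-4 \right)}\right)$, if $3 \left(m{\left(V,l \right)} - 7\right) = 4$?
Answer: $-140$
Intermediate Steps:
$m{\left(V,l \right)} = \frac{25}{3}$ ($m{\left(V,l \right)} = 7 + \frac{1}{3} \cdot 4 = 7 + \frac{4}{3} = \frac{25}{3}$)
$r{\left(-2,-4 \right)} \left(15 + m{\left(5,-4 \right)}\right) = \left(-2 - 4\right) \left(15 + \frac{25}{3}\right) = \left(-6\right) \frac{70}{3} = -140$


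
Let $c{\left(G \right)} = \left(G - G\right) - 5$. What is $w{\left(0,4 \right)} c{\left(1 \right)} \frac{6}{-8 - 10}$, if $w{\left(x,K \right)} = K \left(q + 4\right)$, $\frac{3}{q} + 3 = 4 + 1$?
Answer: $\frac{110}{3} \approx 36.667$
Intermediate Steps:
$q = \frac{3}{2}$ ($q = \frac{3}{-3 + \left(4 + 1\right)} = \frac{3}{-3 + 5} = \frac{3}{2} \approx 1.5$)
$c{\left(G \right)} = -5$ ($c{\left(G \right)} = 0 - 5 = -5$)
$w{\left(x,K \right)} = \frac{11 K}{2}$ ($w{\left(x,K \right)} = K \left(\frac{3}{2} + 4\right) = K \frac{11}{2} = \frac{11 K}{2}$)
$w{\left(0,4 \right)} c{\left(1 \right)} \frac{6}{-8 - 10} = \frac{11}{2} \cdot 4 \left(-5\right) \frac{6}{-8 - 10} = 22 \left(-5\right) \frac{6}{-18} = - 110 \cdot 6 \left(- \frac{1}{18}\right) = \left(-110\right) \left(- \frac{1}{3}\right) = \frac{110}{3}$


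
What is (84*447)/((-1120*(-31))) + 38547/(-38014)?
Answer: 1589247/23568680 ≈ 0.067430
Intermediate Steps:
(84*447)/((-1120*(-31))) + 38547/(-38014) = 37548/34720 + 38547*(-1/38014) = 37548*(1/34720) - 38547/38014 = 1341/1240 - 38547/38014 = 1589247/23568680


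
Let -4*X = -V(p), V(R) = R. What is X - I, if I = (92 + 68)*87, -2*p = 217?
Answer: -111577/8 ≈ -13947.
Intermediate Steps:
p = -217/2 (p = -½*217 = -217/2 ≈ -108.50)
I = 13920 (I = 160*87 = 13920)
X = -217/8 (X = -(-1)*(-217)/(4*2) = -¼*217/2 = -217/8 ≈ -27.125)
X - I = -217/8 - 1*13920 = -217/8 - 13920 = -111577/8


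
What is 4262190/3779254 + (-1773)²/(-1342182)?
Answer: -1026593308131/845407782038 ≈ -1.2143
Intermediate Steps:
4262190/3779254 + (-1773)²/(-1342182) = 4262190*(1/3779254) + 3143529*(-1/1342182) = 2131095/1889627 - 1047843/447394 = -1026593308131/845407782038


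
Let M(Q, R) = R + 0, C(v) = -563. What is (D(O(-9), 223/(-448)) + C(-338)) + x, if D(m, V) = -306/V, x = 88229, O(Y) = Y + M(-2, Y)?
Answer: 19686606/223 ≈ 88281.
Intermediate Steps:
M(Q, R) = R
O(Y) = 2*Y (O(Y) = Y + Y = 2*Y)
(D(O(-9), 223/(-448)) + C(-338)) + x = (-306/(223/(-448)) - 563) + 88229 = (-306/(223*(-1/448)) - 563) + 88229 = (-306/(-223/448) - 563) + 88229 = (-306*(-448/223) - 563) + 88229 = (137088/223 - 563) + 88229 = 11539/223 + 88229 = 19686606/223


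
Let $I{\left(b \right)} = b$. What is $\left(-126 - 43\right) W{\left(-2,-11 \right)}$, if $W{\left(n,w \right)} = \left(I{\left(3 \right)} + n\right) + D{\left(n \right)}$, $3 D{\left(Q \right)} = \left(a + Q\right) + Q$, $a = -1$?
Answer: $\frac{338}{3} \approx 112.67$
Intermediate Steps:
$D{\left(Q \right)} = - \frac{1}{3} + \frac{2 Q}{3}$ ($D{\left(Q \right)} = \frac{\left(-1 + Q\right) + Q}{3} = \frac{-1 + 2 Q}{3} = - \frac{1}{3} + \frac{2 Q}{3}$)
$W{\left(n,w \right)} = \frac{8}{3} + \frac{5 n}{3}$ ($W{\left(n,w \right)} = \left(3 + n\right) + \left(- \frac{1}{3} + \frac{2 n}{3}\right) = \frac{8}{3} + \frac{5 n}{3}$)
$\left(-126 - 43\right) W{\left(-2,-11 \right)} = \left(-126 - 43\right) \left(\frac{8}{3} + \frac{5}{3} \left(-2\right)\right) = - 169 \left(\frac{8}{3} - \frac{10}{3}\right) = \left(-169\right) \left(- \frac{2}{3}\right) = \frac{338}{3}$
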